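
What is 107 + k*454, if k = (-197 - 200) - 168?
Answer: -256403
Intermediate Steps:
k = -565 (k = -397 - 168 = -565)
107 + k*454 = 107 - 565*454 = 107 - 256510 = -256403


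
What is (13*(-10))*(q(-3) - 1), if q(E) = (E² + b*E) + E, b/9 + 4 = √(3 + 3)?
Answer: -14690 + 3510*√6 ≈ -6092.3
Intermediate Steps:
b = -36 + 9*√6 (b = -36 + 9*√(3 + 3) = -36 + 9*√6 ≈ -13.955)
q(E) = E + E² + E*(-36 + 9*√6) (q(E) = (E² + (-36 + 9*√6)*E) + E = (E² + E*(-36 + 9*√6)) + E = E + E² + E*(-36 + 9*√6))
(13*(-10))*(q(-3) - 1) = (13*(-10))*(-3*(-35 - 3 + 9*√6) - 1) = -130*(-3*(-38 + 9*√6) - 1) = -130*((114 - 27*√6) - 1) = -130*(113 - 27*√6) = -14690 + 3510*√6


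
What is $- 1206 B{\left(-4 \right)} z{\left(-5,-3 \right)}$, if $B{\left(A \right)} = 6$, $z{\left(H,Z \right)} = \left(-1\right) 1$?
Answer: $7236$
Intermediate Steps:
$z{\left(H,Z \right)} = -1$
$- 1206 B{\left(-4 \right)} z{\left(-5,-3 \right)} = - 1206 \cdot 6 \left(-1\right) = \left(-1206\right) \left(-6\right) = 7236$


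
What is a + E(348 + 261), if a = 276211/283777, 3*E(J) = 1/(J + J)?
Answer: 77658367/79763166 ≈ 0.97361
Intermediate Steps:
E(J) = 1/(6*J) (E(J) = 1/(3*(J + J)) = 1/(3*((2*J))) = (1/(2*J))/3 = 1/(6*J))
a = 21247/21829 (a = 276211*(1/283777) = 21247/21829 ≈ 0.97334)
a + E(348 + 261) = 21247/21829 + 1/(6*(348 + 261)) = 21247/21829 + (1/6)/609 = 21247/21829 + (1/6)*(1/609) = 21247/21829 + 1/3654 = 77658367/79763166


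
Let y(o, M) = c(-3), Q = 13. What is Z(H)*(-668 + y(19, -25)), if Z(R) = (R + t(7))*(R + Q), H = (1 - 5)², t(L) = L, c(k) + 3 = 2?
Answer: -446223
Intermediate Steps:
c(k) = -1 (c(k) = -3 + 2 = -1)
y(o, M) = -1
H = 16 (H = (-4)² = 16)
Z(R) = (7 + R)*(13 + R) (Z(R) = (R + 7)*(R + 13) = (7 + R)*(13 + R))
Z(H)*(-668 + y(19, -25)) = (91 + 16² + 20*16)*(-668 - 1) = (91 + 256 + 320)*(-669) = 667*(-669) = -446223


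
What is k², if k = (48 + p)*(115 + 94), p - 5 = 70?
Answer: 660849849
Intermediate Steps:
p = 75 (p = 5 + 70 = 75)
k = 25707 (k = (48 + 75)*(115 + 94) = 123*209 = 25707)
k² = 25707² = 660849849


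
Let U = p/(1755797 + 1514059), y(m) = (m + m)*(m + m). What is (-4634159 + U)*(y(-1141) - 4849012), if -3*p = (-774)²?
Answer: -56589001031917662/34061 ≈ -1.6614e+12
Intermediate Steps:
p = -199692 (p = -⅓*(-774)² = -⅓*599076 = -199692)
y(m) = 4*m² (y(m) = (2*m)*(2*m) = 4*m²)
U = -16641/272488 (U = -199692/(1755797 + 1514059) = -199692/3269856 = -199692*1/3269856 = -16641/272488 ≈ -0.061071)
(-4634159 + U)*(y(-1141) - 4849012) = (-4634159 - 16641/272488)*(4*(-1141)² - 4849012) = -1262752734233*(4*1301881 - 4849012)/272488 = -1262752734233*(5207524 - 4849012)/272488 = -1262752734233/272488*358512 = -56589001031917662/34061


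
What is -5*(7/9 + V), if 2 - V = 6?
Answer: 145/9 ≈ 16.111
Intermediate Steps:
V = -4 (V = 2 - 1*6 = 2 - 6 = -4)
-5*(7/9 + V) = -5*(7/9 - 4) = -5*(-29/9) = 145/9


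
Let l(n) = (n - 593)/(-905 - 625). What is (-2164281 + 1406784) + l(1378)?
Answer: -231794239/306 ≈ -7.5750e+5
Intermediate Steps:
l(n) = 593/1530 - n/1530 (l(n) = (-593 + n)/(-1530) = (-593 + n)*(-1/1530) = 593/1530 - n/1530)
(-2164281 + 1406784) + l(1378) = (-2164281 + 1406784) + (593/1530 - 1/1530*1378) = -757497 + (593/1530 - 689/765) = -757497 - 157/306 = -231794239/306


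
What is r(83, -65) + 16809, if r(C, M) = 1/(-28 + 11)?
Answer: 285752/17 ≈ 16809.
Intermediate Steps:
r(C, M) = -1/17 (r(C, M) = 1/(-17) = -1/17)
r(83, -65) + 16809 = -1/17 + 16809 = 285752/17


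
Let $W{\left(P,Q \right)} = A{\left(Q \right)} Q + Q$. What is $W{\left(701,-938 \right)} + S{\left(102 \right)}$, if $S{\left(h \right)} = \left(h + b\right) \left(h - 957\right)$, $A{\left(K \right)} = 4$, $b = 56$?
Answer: $-139780$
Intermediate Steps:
$W{\left(P,Q \right)} = 5 Q$ ($W{\left(P,Q \right)} = 4 Q + Q = 5 Q$)
$S{\left(h \right)} = \left(-957 + h\right) \left(56 + h\right)$ ($S{\left(h \right)} = \left(h + 56\right) \left(h - 957\right) = \left(56 + h\right) \left(-957 + h\right) = \left(-957 + h\right) \left(56 + h\right)$)
$W{\left(701,-938 \right)} + S{\left(102 \right)} = 5 \left(-938\right) - \left(145494 - 10404\right) = -4690 - 135090 = -139780$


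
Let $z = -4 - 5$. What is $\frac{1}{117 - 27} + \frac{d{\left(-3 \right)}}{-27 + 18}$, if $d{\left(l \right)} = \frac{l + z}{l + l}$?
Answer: $- \frac{19}{90} \approx -0.21111$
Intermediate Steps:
$z = -9$
$d{\left(l \right)} = \frac{-9 + l}{2 l}$ ($d{\left(l \right)} = \frac{l - 9}{l + l} = \frac{-9 + l}{2 l}$)
$\frac{1}{117 - 27} + \frac{d{\left(-3 \right)}}{-27 + 18} = \frac{1}{117 - 27} + \frac{\frac{1}{2} \frac{1}{-3} \left(-9 - 3\right)}{-27 + 18} = \frac{1}{90} + \frac{\frac{1}{2} \left(- \frac{1}{3}\right) \left(-12\right)}{-9} = \frac{1}{90} - \frac{2}{9} = - \frac{19}{90}$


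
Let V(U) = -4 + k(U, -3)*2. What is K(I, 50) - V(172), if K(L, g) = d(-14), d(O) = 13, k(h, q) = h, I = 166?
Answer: -327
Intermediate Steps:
V(U) = -4 + 2*U (V(U) = -4 + U*2 = -4 + 2*U)
K(L, g) = 13
K(I, 50) - V(172) = 13 - (-4 + 2*172) = 13 - (-4 + 344) = 13 - 1*340 = 13 - 340 = -327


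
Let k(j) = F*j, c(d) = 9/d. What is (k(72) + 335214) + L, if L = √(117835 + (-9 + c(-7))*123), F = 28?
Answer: 337230 + √5711923/7 ≈ 3.3757e+5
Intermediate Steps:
k(j) = 28*j
L = √5711923/7 (L = √(117835 + (-9 + 9/(-7))*123) = √(117835 + (-9 + 9*(-⅐))*123) = √(117835 + (-9 - 9/7)*123) = √(117835 - 72/7*123) = √(117835 - 8856/7) = √(815989/7) = √5711923/7 ≈ 341.42)
(k(72) + 335214) + L = (28*72 + 335214) + √5711923/7 = (2016 + 335214) + √5711923/7 = 337230 + √5711923/7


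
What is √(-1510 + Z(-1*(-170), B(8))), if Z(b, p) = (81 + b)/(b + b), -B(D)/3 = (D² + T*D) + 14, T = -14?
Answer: I*√43617665/170 ≈ 38.849*I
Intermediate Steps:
B(D) = -42 - 3*D² + 42*D (B(D) = -3*((D² - 14*D) + 14) = -3*(14 + D² - 14*D) = -42 - 3*D² + 42*D)
Z(b, p) = (81 + b)/(2*b) (Z(b, p) = (81 + b)/((2*b)) = (81 + b)*(1/(2*b)) = (81 + b)/(2*b))
√(-1510 + Z(-1*(-170), B(8))) = √(-1510 + (81 - 1*(-170))/(2*((-1*(-170))))) = √(-1510 + (½)*(81 + 170)/170) = √(-1510 + (½)*(1/170)*251) = √(-1510 + 251/340) = √(-513149/340) = I*√43617665/170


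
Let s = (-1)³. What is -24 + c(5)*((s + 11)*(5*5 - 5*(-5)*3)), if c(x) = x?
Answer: 4976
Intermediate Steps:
s = -1
-24 + c(5)*((s + 11)*(5*5 - 5*(-5)*3)) = -24 + 5*((-1 + 11)*(5*5 - 5*(-5)*3)) = -24 + 5*(10*(25 + 25*3)) = -24 + 5*(10*(25 + 75)) = -24 + 5*(10*100) = -24 + 5*1000 = -24 + 5000 = 4976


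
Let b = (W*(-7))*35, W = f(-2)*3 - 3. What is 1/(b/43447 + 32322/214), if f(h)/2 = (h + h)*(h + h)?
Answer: 4648829/699708972 ≈ 0.0066439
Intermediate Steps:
f(h) = 8*h² (f(h) = 2*((h + h)*(h + h)) = 2*((2*h)*(2*h)) = 2*(4*h²) = 8*h²)
W = 93 (W = (8*(-2)²)*3 - 3 = (8*4)*3 - 3 = 32*3 - 3 = 96 - 3 = 93)
b = -22785 (b = (93*(-7))*35 = -651*35 = -22785)
1/(b/43447 + 32322/214) = 1/(-22785/43447 + 32322/214) = 1/(-22785*1/43447 + 32322*(1/214)) = 1/(-22785/43447 + 16161/107) = 1/(699708972/4648829) = 4648829/699708972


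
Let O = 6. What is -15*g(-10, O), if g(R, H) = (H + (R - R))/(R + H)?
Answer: 45/2 ≈ 22.500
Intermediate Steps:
g(R, H) = H/(H + R) (g(R, H) = (H + 0)/(H + R) = H/(H + R))
-15*g(-10, O) = -90/(6 - 10) = -90/(-4) = -90*(-1)/4 = -15*(-3/2) = 45/2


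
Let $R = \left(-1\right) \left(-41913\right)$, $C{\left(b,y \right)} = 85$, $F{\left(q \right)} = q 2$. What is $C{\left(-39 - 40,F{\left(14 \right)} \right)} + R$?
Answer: $41998$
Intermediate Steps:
$F{\left(q \right)} = 2 q$
$R = 41913$
$C{\left(-39 - 40,F{\left(14 \right)} \right)} + R = 85 + 41913 = 41998$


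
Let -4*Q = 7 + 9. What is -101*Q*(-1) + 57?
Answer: -347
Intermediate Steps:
Q = -4 (Q = -(7 + 9)/4 = -1/4*16 = -4)
-101*Q*(-1) + 57 = -(-404)*(-1) + 57 = -101*4 + 57 = -404 + 57 = -347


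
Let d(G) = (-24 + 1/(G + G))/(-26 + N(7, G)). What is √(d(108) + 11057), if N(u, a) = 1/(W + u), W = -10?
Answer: √9937789042/948 ≈ 105.16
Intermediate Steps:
N(u, a) = 1/(-10 + u)
d(G) = 72/79 - 3/(158*G) (d(G) = (-24 + 1/(G + G))/(-26 + 1/(-10 + 7)) = (-24 + 1/(2*G))/(-26 + 1/(-3)) = (-24 + 1/(2*G))/(-26 - ⅓) = (-24 + 1/(2*G))/(-79/3) = (-24 + 1/(2*G))*(-3/79) = 72/79 - 3/(158*G))
√(d(108) + 11057) = √((3/158)*(-1 + 48*108)/108 + 11057) = √((3/158)*(1/108)*(-1 + 5184) + 11057) = √((3/158)*(1/108)*5183 + 11057) = √(5183/5688 + 11057) = √(62897399/5688) = √9937789042/948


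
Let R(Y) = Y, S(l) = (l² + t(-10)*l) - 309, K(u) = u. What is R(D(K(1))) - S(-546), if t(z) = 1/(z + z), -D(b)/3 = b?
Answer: -2978373/10 ≈ -2.9784e+5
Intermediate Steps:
D(b) = -3*b
t(z) = 1/(2*z)
S(l) = -309 + l² - l/20 (S(l) = (l² + ((½)/(-10))*l) - 309 = (l² + ((½)*(-⅒))*l) - 309 = (l² - l/20) - 309 = -309 + l² - l/20)
R(D(K(1))) - S(-546) = -3*1 - (-309 + (-546)² - 1/20*(-546)) = -3 - (-309 + 298116 + 273/10) = -3 - 1*2978343/10 = -3 - 2978343/10 = -2978373/10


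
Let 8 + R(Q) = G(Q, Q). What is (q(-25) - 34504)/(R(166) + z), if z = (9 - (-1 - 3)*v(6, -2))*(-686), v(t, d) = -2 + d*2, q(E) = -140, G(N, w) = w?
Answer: -8661/2612 ≈ -3.3158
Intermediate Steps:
v(t, d) = -2 + 2*d
z = 10290 (z = (9 - (-1 - 3)*(-2 + 2*(-2)))*(-686) = (9 - (-4)*(-2 - 4))*(-686) = (9 - (-4)*(-6))*(-686) = (9 - 1*24)*(-686) = (9 - 24)*(-686) = -15*(-686) = 10290)
R(Q) = -8 + Q
(q(-25) - 34504)/(R(166) + z) = (-140 - 34504)/((-8 + 166) + 10290) = -34644/(158 + 10290) = -34644/10448 = -34644*1/10448 = -8661/2612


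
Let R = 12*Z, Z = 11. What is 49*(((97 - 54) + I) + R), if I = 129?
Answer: 14896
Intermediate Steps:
R = 132 (R = 12*11 = 132)
49*(((97 - 54) + I) + R) = 49*(((97 - 54) + 129) + 132) = 49*((43 + 129) + 132) = 49*(172 + 132) = 49*304 = 14896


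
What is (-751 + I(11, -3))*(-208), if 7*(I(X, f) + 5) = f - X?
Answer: 157664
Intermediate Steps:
I(X, f) = -5 - X/7 + f/7 (I(X, f) = -5 + (f - X)/7 = -5 + (-X/7 + f/7) = -5 - X/7 + f/7)
(-751 + I(11, -3))*(-208) = (-751 + (-5 - ⅐*11 + (⅐)*(-3)))*(-208) = (-751 + (-5 - 11/7 - 3/7))*(-208) = (-751 - 7)*(-208) = -758*(-208) = 157664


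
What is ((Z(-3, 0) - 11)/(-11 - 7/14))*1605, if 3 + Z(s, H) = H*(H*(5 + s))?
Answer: 44940/23 ≈ 1953.9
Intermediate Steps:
Z(s, H) = -3 + H**2*(5 + s) (Z(s, H) = -3 + H*(H*(5 + s)) = -3 + H**2*(5 + s))
((Z(-3, 0) - 11)/(-11 - 7/14))*1605 = (((-3 + 5*0**2 - 3*0**2) - 11)/(-11 - 7/14))*1605 = (((-3 + 5*0 - 3*0) - 11)/(-11 - 7*1/14))*1605 = (((-3 + 0 + 0) - 11)/(-11 - 1/2))*1605 = ((-3 - 11)/(-23/2))*1605 = -14*(-2/23)*1605 = (28/23)*1605 = 44940/23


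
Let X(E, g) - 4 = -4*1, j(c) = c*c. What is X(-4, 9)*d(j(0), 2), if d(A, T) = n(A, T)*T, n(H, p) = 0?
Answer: 0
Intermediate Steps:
j(c) = c²
X(E, g) = 0 (X(E, g) = 4 - 4*1 = 4 - 4 = 0)
d(A, T) = 0 (d(A, T) = 0*T = 0)
X(-4, 9)*d(j(0), 2) = 0*0 = 0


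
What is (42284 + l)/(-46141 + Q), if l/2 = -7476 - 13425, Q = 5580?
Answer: -482/40561 ≈ -0.011883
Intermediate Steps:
l = -41802 (l = 2*(-7476 - 13425) = 2*(-20901) = -41802)
(42284 + l)/(-46141 + Q) = (42284 - 41802)/(-46141 + 5580) = 482/(-40561) = 482*(-1/40561) = -482/40561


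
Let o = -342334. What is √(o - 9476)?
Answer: 3*I*√39090 ≈ 593.14*I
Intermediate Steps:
√(o - 9476) = √(-342334 - 9476) = √(-351810) = 3*I*√39090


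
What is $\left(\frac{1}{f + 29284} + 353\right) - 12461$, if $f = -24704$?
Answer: $- \frac{55454639}{4580} \approx -12108.0$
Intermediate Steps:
$\left(\frac{1}{f + 29284} + 353\right) - 12461 = \left(\frac{1}{-24704 + 29284} + 353\right) - 12461 = \left(\frac{1}{4580} + 353\right) - 12461 = \frac{1616741}{4580} - 12461 = - \frac{55454639}{4580}$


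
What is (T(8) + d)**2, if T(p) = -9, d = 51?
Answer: 1764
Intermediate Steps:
(T(8) + d)**2 = (-9 + 51)**2 = 42**2 = 1764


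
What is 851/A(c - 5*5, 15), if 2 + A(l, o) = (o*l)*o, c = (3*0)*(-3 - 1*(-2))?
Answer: -851/5627 ≈ -0.15124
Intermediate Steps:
c = 0 (c = 0*(-3 + 2) = 0*(-1) = 0)
A(l, o) = -2 + l*o**2 (A(l, o) = -2 + (o*l)*o = -2 + (l*o)*o = -2 + l*o**2)
851/A(c - 5*5, 15) = 851/(-2 + (0 - 5*5)*15**2) = 851/(-2 + (0 - 25)*225) = 851/(-2 - 25*225) = 851/(-2 - 5625) = 851/(-5627) = 851*(-1/5627) = -851/5627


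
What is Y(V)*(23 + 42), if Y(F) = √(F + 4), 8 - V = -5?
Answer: 65*√17 ≈ 268.00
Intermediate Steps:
V = 13 (V = 8 - 1*(-5) = 8 + 5 = 13)
Y(F) = √(4 + F)
Y(V)*(23 + 42) = √(4 + 13)*(23 + 42) = √17*65 = 65*√17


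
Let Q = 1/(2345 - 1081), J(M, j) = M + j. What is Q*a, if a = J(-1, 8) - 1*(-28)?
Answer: 35/1264 ≈ 0.027690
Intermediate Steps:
Q = 1/1264 ≈ 0.00079114
a = 35 (a = (-1 + 8) - 1*(-28) = 7 + 28 = 35)
Q*a = (1/1264)*35 = 35/1264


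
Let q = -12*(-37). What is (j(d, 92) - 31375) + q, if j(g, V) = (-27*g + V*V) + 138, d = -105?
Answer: -19494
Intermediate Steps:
q = 444
j(g, V) = 138 + V² - 27*g (j(g, V) = (-27*g + V²) + 138 = (V² - 27*g) + 138 = 138 + V² - 27*g)
(j(d, 92) - 31375) + q = ((138 + 92² - 27*(-105)) - 31375) + 444 = ((138 + 8464 + 2835) - 31375) + 444 = (11437 - 31375) + 444 = -19938 + 444 = -19494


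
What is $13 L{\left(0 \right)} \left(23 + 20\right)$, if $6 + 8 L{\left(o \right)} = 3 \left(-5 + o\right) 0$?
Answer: $- \frac{1677}{4} \approx -419.25$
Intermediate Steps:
$L{\left(o \right)} = - \frac{3}{4}$ ($L{\left(o \right)} = - \frac{3}{4} + \frac{3 \left(-5 + o\right) 0}{8} = - \frac{3}{4} + \frac{\left(-15 + 3 o\right) 0}{8} = - \frac{3}{4} + \frac{1}{8} \cdot 0 = - \frac{3}{4} + 0 = - \frac{3}{4}$)
$13 L{\left(0 \right)} \left(23 + 20\right) = 13 \left(- \frac{3 \left(23 + 20\right)}{4}\right) = 13 \left(\left(- \frac{3}{4}\right) 43\right) = 13 \left(- \frac{129}{4}\right) = - \frac{1677}{4}$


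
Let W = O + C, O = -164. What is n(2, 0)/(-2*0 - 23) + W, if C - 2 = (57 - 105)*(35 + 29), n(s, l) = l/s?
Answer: -3234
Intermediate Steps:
C = -3070 (C = 2 + (57 - 105)*(35 + 29) = 2 - 48*64 = 2 - 3072 = -3070)
W = -3234 (W = -164 - 3070 = -3234)
n(2, 0)/(-2*0 - 23) + W = (0/2)/(-2*0 - 23) - 3234 = (0*(½))/(0 - 23) - 3234 = 0/(-23) - 3234 = 0*(-1/23) - 3234 = 0 - 3234 = -3234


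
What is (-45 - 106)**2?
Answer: 22801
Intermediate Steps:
(-45 - 106)**2 = (-151)**2 = 22801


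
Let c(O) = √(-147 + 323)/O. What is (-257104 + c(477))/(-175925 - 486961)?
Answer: 128552/331443 - 2*√11/158098311 ≈ 0.38786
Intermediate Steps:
c(O) = 4*√11/O (c(O) = √176/O = (4*√11)/O = 4*√11/O)
(-257104 + c(477))/(-175925 - 486961) = (-257104 + 4*√11/477)/(-175925 - 486961) = (-257104 + 4*√11*(1/477))/(-662886) = (-257104 + 4*√11/477)*(-1/662886) = 128552/331443 - 2*√11/158098311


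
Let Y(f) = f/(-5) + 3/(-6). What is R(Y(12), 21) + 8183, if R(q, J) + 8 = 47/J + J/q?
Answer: 4975528/609 ≈ 8170.0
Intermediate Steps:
Y(f) = -½ - f/5 (Y(f) = f*(-⅕) + 3*(-⅙) = -f/5 - ½ = -½ - f/5)
R(q, J) = -8 + 47/J + J/q (R(q, J) = -8 + (47/J + J/q) = -8 + 47/J + J/q)
R(Y(12), 21) + 8183 = (-8 + 47/21 + 21/(-½ - ⅕*12)) + 8183 = (-8 + 47*(1/21) + 21/(-½ - 12/5)) + 8183 = (-8 + 47/21 + 21/(-29/10)) + 8183 = (-8 + 47/21 + 21*(-10/29)) + 8183 = (-8 + 47/21 - 210/29) + 8183 = -7919/609 + 8183 = 4975528/609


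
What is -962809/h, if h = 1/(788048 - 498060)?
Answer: -279203056292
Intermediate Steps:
h = 1/289988 ≈ 3.4484e-6
-962809/h = -962809/1/289988 = -962809*289988 = -279203056292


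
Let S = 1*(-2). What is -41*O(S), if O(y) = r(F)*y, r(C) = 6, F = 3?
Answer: 492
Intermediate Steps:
S = -2
O(y) = 6*y
-41*O(S) = -246*(-2) = -41*(-12) = 492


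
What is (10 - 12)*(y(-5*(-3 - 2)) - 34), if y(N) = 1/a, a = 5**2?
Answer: 1698/25 ≈ 67.920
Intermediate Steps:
a = 25
y(N) = 1/25
(10 - 12)*(y(-5*(-3 - 2)) - 34) = (10 - 12)*(1/25 - 34) = -2*(-849/25) = 1698/25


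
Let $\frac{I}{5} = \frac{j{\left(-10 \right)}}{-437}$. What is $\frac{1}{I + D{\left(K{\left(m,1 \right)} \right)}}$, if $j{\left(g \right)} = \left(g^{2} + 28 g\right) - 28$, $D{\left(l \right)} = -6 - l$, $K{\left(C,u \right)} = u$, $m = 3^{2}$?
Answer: $- \frac{437}{2019} \approx -0.21644$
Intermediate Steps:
$m = 9$
$j{\left(g \right)} = -28 + g^{2} + 28 g$
$I = \frac{1040}{437}$ ($I = 5 \frac{-28 + \left(-10\right)^{2} + 28 \left(-10\right)}{-437} = 5 \left(-28 + 100 - 280\right) \left(- \frac{1}{437}\right) = 5 \left(\left(-208\right) \left(- \frac{1}{437}\right)\right) = 5 \cdot \frac{208}{437} = \frac{1040}{437} \approx 2.3799$)
$\frac{1}{I + D{\left(K{\left(m,1 \right)} \right)}} = \frac{1}{\frac{1040}{437} - 7} = \frac{1}{- \frac{2019}{437}} = - \frac{437}{2019}$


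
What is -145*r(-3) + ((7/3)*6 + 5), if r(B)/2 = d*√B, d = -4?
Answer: 19 + 1160*I*√3 ≈ 19.0 + 2009.2*I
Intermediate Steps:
r(B) = -8*√B (r(B) = 2*(-4*√B) = -8*√B)
-145*r(-3) + ((7/3)*6 + 5) = -(-1160)*√(-3) + ((7/3)*6 + 5) = -(-1160)*I*√3 + ((7*(⅓))*6 + 5) = -(-1160)*I*√3 + ((7/3)*6 + 5) = 1160*I*√3 + (14 + 5) = 1160*I*√3 + 19 = 19 + 1160*I*√3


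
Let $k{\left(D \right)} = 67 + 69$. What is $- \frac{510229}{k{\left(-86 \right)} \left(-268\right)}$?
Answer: $\frac{510229}{36448} \approx 13.999$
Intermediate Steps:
$k{\left(D \right)} = 136$
$- \frac{510229}{k{\left(-86 \right)} \left(-268\right)} = - \frac{510229}{136 \left(-268\right)} = - \frac{510229}{-36448} = \left(-510229\right) \left(- \frac{1}{36448}\right) = \frac{510229}{36448}$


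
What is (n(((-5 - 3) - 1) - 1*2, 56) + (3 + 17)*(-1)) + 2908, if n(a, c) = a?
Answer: 2877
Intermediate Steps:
(n(((-5 - 3) - 1) - 1*2, 56) + (3 + 17)*(-1)) + 2908 = ((((-5 - 3) - 1) - 1*2) + (3 + 17)*(-1)) + 2908 = (((-8 - 1) - 2) + 20*(-1)) + 2908 = ((-9 - 2) - 20) + 2908 = (-11 - 20) + 2908 = -31 + 2908 = 2877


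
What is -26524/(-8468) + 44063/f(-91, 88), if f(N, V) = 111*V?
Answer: 158052979/20678856 ≈ 7.6432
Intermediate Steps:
-26524/(-8468) + 44063/f(-91, 88) = -26524/(-8468) + 44063/((111*88)) = -26524*(-1/8468) + 44063/9768 = 6631/2117 + 44063*(1/9768) = 6631/2117 + 44063/9768 = 158052979/20678856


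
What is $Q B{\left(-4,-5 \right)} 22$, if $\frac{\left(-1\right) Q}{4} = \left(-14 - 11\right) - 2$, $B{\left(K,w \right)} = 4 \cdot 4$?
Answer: $38016$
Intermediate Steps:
$B{\left(K,w \right)} = 16$
$Q = 108$ ($Q = - 4 \left(\left(-14 - 11\right) - 2\right) = - 4 \left(-25 - 2\right) = \left(-4\right) \left(-27\right) = 108$)
$Q B{\left(-4,-5 \right)} 22 = 108 \cdot 16 \cdot 22 = 1728 \cdot 22 = 38016$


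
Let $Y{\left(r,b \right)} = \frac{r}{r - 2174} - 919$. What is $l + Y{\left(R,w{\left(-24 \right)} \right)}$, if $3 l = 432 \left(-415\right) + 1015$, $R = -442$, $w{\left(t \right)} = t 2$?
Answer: $- \frac{26308457}{436} \approx -60341.0$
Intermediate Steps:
$w{\left(t \right)} = 2 t$
$l = - \frac{178265}{3}$ ($l = \frac{432 \left(-415\right) + 1015}{3} = \frac{-179280 + 1015}{3} = \frac{1}{3} \left(-178265\right) = - \frac{178265}{3} \approx -59422.0$)
$Y{\left(r,b \right)} = -919 + \frac{r}{-2174 + r}$ ($Y{\left(r,b \right)} = \frac{r}{-2174 + r} - 919 = -919 + \frac{r}{-2174 + r}$)
$l + Y{\left(R,w{\left(-24 \right)} \right)} = - \frac{178265}{3} + \frac{2 \left(998953 - -202878\right)}{-2174 - 442} = - \frac{178265}{3} + \frac{2 \left(998953 + 202878\right)}{-2616} = - \frac{178265}{3} + 2 \left(- \frac{1}{2616}\right) 1201831 = - \frac{178265}{3} - \frac{1201831}{1308} = - \frac{26308457}{436}$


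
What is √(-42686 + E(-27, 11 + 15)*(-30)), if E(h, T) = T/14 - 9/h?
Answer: I*√2094834/7 ≈ 206.76*I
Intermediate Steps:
E(h, T) = -9/h + T/14 (E(h, T) = T*(1/14) - 9/h = T/14 - 9/h = -9/h + T/14)
√(-42686 + E(-27, 11 + 15)*(-30)) = √(-42686 + (-9/(-27) + (11 + 15)/14)*(-30)) = √(-42686 + (-9*(-1/27) + (1/14)*26)*(-30)) = √(-42686 + (⅓ + 13/7)*(-30)) = √(-42686 + (46/21)*(-30)) = √(-42686 - 460/7) = √(-299262/7) = I*√2094834/7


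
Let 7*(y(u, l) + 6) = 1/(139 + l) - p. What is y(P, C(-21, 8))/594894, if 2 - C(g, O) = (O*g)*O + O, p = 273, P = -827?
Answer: -232627/3075304533 ≈ -7.5644e-5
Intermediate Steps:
C(g, O) = 2 - O - g*O**2 (C(g, O) = 2 - ((O*g)*O + O) = 2 - (g*O**2 + O) = 2 - (O + g*O**2) = 2 + (-O - g*O**2) = 2 - O - g*O**2)
y(u, l) = -45 + 1/(7*(139 + l)) (y(u, l) = -6 + (1/(139 + l) - 1*273)/7 = -6 + (1/(139 + l) - 273)/7 = -6 + (-273 + 1/(139 + l))/7 = -6 + (-39 + 1/(7*(139 + l))) = -45 + 1/(7*(139 + l)))
y(P, C(-21, 8))/594894 = ((-43784 - 315*(2 - 1*8 - 1*(-21)*8**2))/(7*(139 + (2 - 1*8 - 1*(-21)*8**2))))/594894 = ((-43784 - 315*(2 - 8 - 1*(-21)*64))/(7*(139 + (2 - 8 - 1*(-21)*64))))*(1/594894) = ((-43784 - 315*(2 - 8 + 1344))/(7*(139 + (2 - 8 + 1344))))*(1/594894) = ((-43784 - 315*1338)/(7*(139 + 1338)))*(1/594894) = ((1/7)*(-43784 - 421470)/1477)*(1/594894) = ((1/7)*(1/1477)*(-465254))*(1/594894) = -465254/10339*1/594894 = -232627/3075304533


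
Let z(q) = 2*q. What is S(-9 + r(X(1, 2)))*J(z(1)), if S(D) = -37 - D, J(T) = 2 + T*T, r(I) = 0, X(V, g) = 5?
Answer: -168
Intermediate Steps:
J(T) = 2 + T²
S(-9 + r(X(1, 2)))*J(z(1)) = (-37 - (-9 + 0))*(2 + (2*1)²) = (-37 - 1*(-9))*(2 + 2²) = (-37 + 9)*(2 + 4) = -28*6 = -168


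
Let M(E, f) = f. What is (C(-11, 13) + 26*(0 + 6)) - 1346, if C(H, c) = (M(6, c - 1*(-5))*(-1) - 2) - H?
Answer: -1199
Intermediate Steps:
C(H, c) = -7 - H - c (C(H, c) = ((c - 1*(-5))*(-1) - 2) - H = ((c + 5)*(-1) - 2) - H = ((5 + c)*(-1) - 2) - H = ((-5 - c) - 2) - H = (-7 - c) - H = -7 - H - c)
(C(-11, 13) + 26*(0 + 6)) - 1346 = ((-7 - 1*(-11) - 1*13) + 26*(0 + 6)) - 1346 = ((-7 + 11 - 13) + 26*6) - 1346 = (-9 + 156) - 1346 = 147 - 1346 = -1199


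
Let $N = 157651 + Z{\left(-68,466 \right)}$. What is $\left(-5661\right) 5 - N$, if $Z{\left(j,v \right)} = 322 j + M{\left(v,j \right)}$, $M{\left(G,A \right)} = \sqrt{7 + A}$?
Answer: $-164060 - i \sqrt{61} \approx -1.6406 \cdot 10^{5} - 7.8102 i$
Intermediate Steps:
$Z{\left(j,v \right)} = \sqrt{7 + j} + 322 j$ ($Z{\left(j,v \right)} = 322 j + \sqrt{7 + j} = \sqrt{7 + j} + 322 j$)
$N = 135755 + i \sqrt{61}$ ($N = 157651 + \left(\sqrt{7 - 68} + 322 \left(-68\right)\right) = 157651 - \left(21896 - \sqrt{-61}\right) = 157651 - \left(21896 - i \sqrt{61}\right) = 135755 + i \sqrt{61} \approx 1.3576 \cdot 10^{5} + 7.8102 i$)
$\left(-5661\right) 5 - N = \left(-5661\right) 5 - \left(135755 + i \sqrt{61}\right) = -28305 - \left(135755 + i \sqrt{61}\right) = -164060 - i \sqrt{61}$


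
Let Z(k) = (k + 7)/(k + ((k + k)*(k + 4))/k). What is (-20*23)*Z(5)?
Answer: -240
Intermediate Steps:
Z(k) = (7 + k)/(8 + 3*k) (Z(k) = (7 + k)/(k + ((2*k)*(4 + k))/k) = (7 + k)/(k + (2*k*(4 + k))/k) = (7 + k)/(k + (8 + 2*k)) = (7 + k)/(8 + 3*k))
(-20*23)*Z(5) = (-20*23)*((7 + 5)/(8 + 3*5)) = -460*12/(8 + 15) = -460*12/23 = -240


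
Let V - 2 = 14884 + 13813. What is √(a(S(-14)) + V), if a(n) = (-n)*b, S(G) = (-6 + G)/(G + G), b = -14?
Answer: √28709 ≈ 169.44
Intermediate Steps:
S(G) = (-6 + G)/(2*G) (S(G) = (-6 + G)/((2*G)) = (-6 + G)*(1/(2*G)) = (-6 + G)/(2*G))
V = 28699 (V = 2 + (14884 + 13813) = 2 + 28697 = 28699)
a(n) = 14*n (a(n) = -n*(-14) = 14*n)
√(a(S(-14)) + V) = √(14*((½)*(-6 - 14)/(-14)) + 28699) = √(14*((½)*(-1/14)*(-20)) + 28699) = √(14*(5/7) + 28699) = √(10 + 28699) = √28709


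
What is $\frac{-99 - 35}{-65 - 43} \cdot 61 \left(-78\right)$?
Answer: $- \frac{53131}{9} \approx -5903.4$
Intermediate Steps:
$\frac{-99 - 35}{-65 - 43} \cdot 61 \left(-78\right) = - \frac{134}{-108} \cdot 61 \left(-78\right) = \left(-134\right) \left(- \frac{1}{108}\right) 61 \left(-78\right) = \frac{67}{54} \cdot 61 \left(-78\right) = \frac{4087}{54} \left(-78\right) = - \frac{53131}{9}$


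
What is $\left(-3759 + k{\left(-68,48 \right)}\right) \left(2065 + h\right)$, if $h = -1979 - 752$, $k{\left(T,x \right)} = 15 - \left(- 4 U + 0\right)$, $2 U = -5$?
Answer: $2500164$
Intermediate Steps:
$U = - \frac{5}{2}$ ($U = \frac{1}{2} \left(-5\right) = - \frac{5}{2} \approx -2.5$)
$k{\left(T,x \right)} = 5$ ($k{\left(T,x \right)} = 15 - \left(\left(-4\right) \left(- \frac{5}{2}\right) + 0\right) = 15 - \left(10 + 0\right) = 15 - 10 = 5$)
$h = -2731$
$\left(-3759 + k{\left(-68,48 \right)}\right) \left(2065 + h\right) = \left(-3759 + 5\right) \left(2065 - 2731\right) = \left(-3754\right) \left(-666\right) = 2500164$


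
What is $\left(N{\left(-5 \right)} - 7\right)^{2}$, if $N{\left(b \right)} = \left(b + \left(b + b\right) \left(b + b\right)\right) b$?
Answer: $232324$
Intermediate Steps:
$N{\left(b \right)} = b \left(b + 4 b^{2}\right)$ ($N{\left(b \right)} = \left(b + 2 b 2 b\right) b = \left(b + 4 b^{2}\right) b = b \left(b + 4 b^{2}\right)$)
$\left(N{\left(-5 \right)} - 7\right)^{2} = \left(\left(-5\right)^{2} \left(1 + 4 \left(-5\right)\right) - 7\right)^{2} = \left(25 \left(1 - 20\right) - 7\right)^{2} = \left(25 \left(-19\right) - 7\right)^{2} = \left(-475 - 7\right)^{2} = \left(-482\right)^{2} = 232324$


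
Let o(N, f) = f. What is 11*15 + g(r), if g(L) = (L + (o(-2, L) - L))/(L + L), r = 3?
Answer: 331/2 ≈ 165.50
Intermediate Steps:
g(L) = ½ (g(L) = (L + (L - L))/(L + L) = (L + 0)/((2*L)) = L*(1/(2*L)) = ½)
11*15 + g(r) = 11*15 + ½ = 165 + ½ = 331/2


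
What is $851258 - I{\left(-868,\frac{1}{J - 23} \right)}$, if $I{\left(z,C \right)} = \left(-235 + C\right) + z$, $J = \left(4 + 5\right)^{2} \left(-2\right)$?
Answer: $\frac{157686786}{185} \approx 8.5236 \cdot 10^{5}$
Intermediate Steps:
$J = -162$ ($J = 9^{2} \left(-2\right) = 81 \left(-2\right) = -162$)
$I{\left(z,C \right)} = -235 + C + z$
$851258 - I{\left(-868,\frac{1}{J - 23} \right)} = 851258 - \left(-235 + \frac{1}{-162 - 23} - 868\right) = 851258 - \left(-235 + \frac{1}{-185} - 868\right) = 851258 - \left(-235 - \frac{1}{185} - 868\right) = 851258 - - \frac{204056}{185} = 851258 + \frac{204056}{185} = \frac{157686786}{185}$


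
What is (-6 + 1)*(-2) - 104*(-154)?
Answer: 16026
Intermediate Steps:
(-6 + 1)*(-2) - 104*(-154) = -5*(-2) + 16016 = 10 + 16016 = 16026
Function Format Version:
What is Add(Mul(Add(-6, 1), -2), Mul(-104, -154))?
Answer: 16026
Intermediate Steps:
Add(Mul(Add(-6, 1), -2), Mul(-104, -154)) = Add(Mul(-5, -2), 16016) = Add(10, 16016) = 16026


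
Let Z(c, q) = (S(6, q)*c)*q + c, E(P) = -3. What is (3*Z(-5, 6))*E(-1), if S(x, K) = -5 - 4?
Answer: -2385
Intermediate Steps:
S(x, K) = -9
Z(c, q) = c - 9*c*q (Z(c, q) = (-9*c)*q + c = -9*c*q + c = c - 9*c*q)
(3*Z(-5, 6))*E(-1) = (3*(-5*(1 - 9*6)))*(-3) = (3*(-5*(1 - 54)))*(-3) = (3*(-5*(-53)))*(-3) = (3*265)*(-3) = 795*(-3) = -2385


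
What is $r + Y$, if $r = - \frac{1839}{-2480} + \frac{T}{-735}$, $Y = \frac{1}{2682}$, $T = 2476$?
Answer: $- \frac{428059301}{162958320} \approx -2.6268$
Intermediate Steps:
$Y = \frac{1}{2682} \approx 0.00037286$
$r = - \frac{957763}{364560}$ ($r = - \frac{1839}{-2480} + \frac{2476}{-735} = \left(-1839\right) \left(- \frac{1}{2480}\right) + 2476 \left(- \frac{1}{735}\right) = \frac{1839}{2480} - \frac{2476}{735} = - \frac{957763}{364560} \approx -2.6272$)
$r + Y = - \frac{957763}{364560} + \frac{1}{2682} = - \frac{428059301}{162958320}$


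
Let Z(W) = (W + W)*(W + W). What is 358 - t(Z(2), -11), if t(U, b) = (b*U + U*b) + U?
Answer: 694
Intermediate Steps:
Z(W) = 4*W² (Z(W) = (2*W)*(2*W) = 4*W²)
t(U, b) = U + 2*U*b (t(U, b) = (U*b + U*b) + U = 2*U*b + U = U + 2*U*b)
358 - t(Z(2), -11) = 358 - 4*2²*(1 + 2*(-11)) = 358 - 4*4*(1 - 22) = 358 - 16*(-21) = 358 - 1*(-336) = 358 + 336 = 694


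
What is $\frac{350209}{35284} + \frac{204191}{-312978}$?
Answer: $\frac{51201518579}{5521557876} \approx 9.273$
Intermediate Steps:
$\frac{350209}{35284} + \frac{204191}{-312978} = 350209 \cdot \frac{1}{35284} + 204191 \left(- \frac{1}{312978}\right) = \frac{350209}{35284} - \frac{204191}{312978} = \frac{51201518579}{5521557876}$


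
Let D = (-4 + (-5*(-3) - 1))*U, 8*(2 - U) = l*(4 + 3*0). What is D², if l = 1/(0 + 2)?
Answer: 1225/4 ≈ 306.25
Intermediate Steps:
l = ½ (l = 1/2 = ½ ≈ 0.50000)
U = 7/4 (U = 2 - (4 + 3*0)/16 = 2 - (4 + 0)/16 = 2 - 4/16 = 2 - ⅛*2 = 2 - ¼ = 7/4 ≈ 1.7500)
D = 35/2 (D = (-4 + (-5*(-3) - 1))*(7/4) = (-4 + (15 - 1))*(7/4) = (-4 + 14)*(7/4) = 10*(7/4) = 35/2 ≈ 17.500)
D² = (35/2)² = 1225/4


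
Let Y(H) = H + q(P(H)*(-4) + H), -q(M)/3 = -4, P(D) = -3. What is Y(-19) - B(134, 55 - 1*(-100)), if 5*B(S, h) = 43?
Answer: -78/5 ≈ -15.600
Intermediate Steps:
q(M) = 12 (q(M) = -3*(-4) = 12)
B(S, h) = 43/5 (B(S, h) = (⅕)*43 = 43/5)
Y(H) = 12 + H (Y(H) = H + 12 = 12 + H)
Y(-19) - B(134, 55 - 1*(-100)) = (12 - 19) - 1*43/5 = -7 - 43/5 = -78/5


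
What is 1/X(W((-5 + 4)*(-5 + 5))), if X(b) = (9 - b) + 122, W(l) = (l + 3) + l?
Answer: 1/128 ≈ 0.0078125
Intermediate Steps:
W(l) = 3 + 2*l (W(l) = (3 + l) + l = 3 + 2*l)
X(b) = 131 - b
1/X(W((-5 + 4)*(-5 + 5))) = 1/(131 - (3 + 2*((-5 + 4)*(-5 + 5)))) = 1/(131 - (3 + 2*(-1*0))) = 1/(131 - (3 + 2*0)) = 1/(131 - (3 + 0)) = 1/(131 - 1*3) = 1/(131 - 3) = 1/128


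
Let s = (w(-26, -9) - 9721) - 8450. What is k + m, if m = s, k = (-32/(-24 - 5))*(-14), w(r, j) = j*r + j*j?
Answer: -518272/29 ≈ -17871.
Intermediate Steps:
w(r, j) = j² + j*r (w(r, j) = j*r + j² = j² + j*r)
k = -448/29 (k = (-32/(-29))*(-14) = -1/29*(-32)*(-14) = (32/29)*(-14) = -448/29 ≈ -15.448)
s = -17856 (s = (-9*(-9 - 26) - 9721) - 8450 = (-9*(-35) - 9721) - 8450 = (315 - 9721) - 8450 = -9406 - 8450 = -17856)
m = -17856
k + m = -448/29 - 17856 = -518272/29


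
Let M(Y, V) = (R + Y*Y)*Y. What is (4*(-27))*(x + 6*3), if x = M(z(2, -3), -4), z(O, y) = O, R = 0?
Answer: -2808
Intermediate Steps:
M(Y, V) = Y**3 (M(Y, V) = (0 + Y*Y)*Y = (0 + Y**2)*Y = Y**2*Y = Y**3)
x = 8 (x = 2**3 = 8)
(4*(-27))*(x + 6*3) = (4*(-27))*(8 + 6*3) = -108*(8 + 18) = -108*26 = -2808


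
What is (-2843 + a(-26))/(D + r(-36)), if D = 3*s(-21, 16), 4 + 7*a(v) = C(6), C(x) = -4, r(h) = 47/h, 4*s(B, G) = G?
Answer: -716724/2695 ≈ -265.95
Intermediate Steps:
s(B, G) = G/4
a(v) = -8/7 (a(v) = -4/7 + (⅐)*(-4) = -4/7 - 4/7 = -8/7)
D = 12 (D = 3*((¼)*16) = 3*4 = 12)
(-2843 + a(-26))/(D + r(-36)) = (-2843 - 8/7)/(12 + 47/(-36)) = -19909/(7*(12 + 47*(-1/36))) = -19909/(7*(12 - 47/36)) = -19909/(7*385/36) = -19909/7*36/385 = -716724/2695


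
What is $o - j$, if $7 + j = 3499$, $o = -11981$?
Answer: $-15473$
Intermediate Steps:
$j = 3492$ ($j = -7 + 3499 = 3492$)
$o - j = -11981 - 3492 = -15473$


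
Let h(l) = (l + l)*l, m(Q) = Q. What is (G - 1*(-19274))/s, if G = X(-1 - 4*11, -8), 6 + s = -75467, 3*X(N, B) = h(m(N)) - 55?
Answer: -61817/226419 ≈ -0.27302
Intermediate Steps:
h(l) = 2*l² (h(l) = (2*l)*l = 2*l²)
X(N, B) = -55/3 + 2*N²/3 (X(N, B) = (2*N² - 55)/3 = (-55 + 2*N²)/3 = -55/3 + 2*N²/3)
s = -75473 (s = -6 - 75467 = -75473)
G = 3995/3 (G = -55/3 + 2*(-1 - 4*11)²/3 = -55/3 + 2*(-1 - 44)²/3 = -55/3 + (⅔)*(-45)² = -55/3 + (⅔)*2025 = -55/3 + 1350 = 3995/3 ≈ 1331.7)
(G - 1*(-19274))/s = (3995/3 - 1*(-19274))/(-75473) = (3995/3 + 19274)*(-1/75473) = (61817/3)*(-1/75473) = -61817/226419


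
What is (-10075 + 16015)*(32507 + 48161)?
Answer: 479167920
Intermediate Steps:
(-10075 + 16015)*(32507 + 48161) = 5940*80668 = 479167920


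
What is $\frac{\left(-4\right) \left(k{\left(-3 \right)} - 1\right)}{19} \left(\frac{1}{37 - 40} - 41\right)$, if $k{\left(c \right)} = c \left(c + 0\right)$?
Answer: $\frac{3968}{57} \approx 69.614$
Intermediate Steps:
$k{\left(c \right)} = c^{2}$ ($k{\left(c \right)} = c c = c^{2}$)
$\frac{\left(-4\right) \left(k{\left(-3 \right)} - 1\right)}{19} \left(\frac{1}{37 - 40} - 41\right) = \frac{\left(-4\right) \left(\left(-3\right)^{2} - 1\right)}{19} \left(\frac{1}{37 - 40} - 41\right) = - 4 \left(9 - 1\right) \frac{1}{19} \left(\frac{1}{-3} - 41\right) = \left(-4\right) 8 \cdot \frac{1}{19} \left(- \frac{1}{3} - 41\right) = \left(-32\right) \frac{1}{19} \left(- \frac{124}{3}\right) = \left(- \frac{32}{19}\right) \left(- \frac{124}{3}\right) = \frac{3968}{57}$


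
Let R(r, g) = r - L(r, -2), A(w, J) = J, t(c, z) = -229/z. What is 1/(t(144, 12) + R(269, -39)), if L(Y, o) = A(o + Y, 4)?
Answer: 12/2951 ≈ 0.0040664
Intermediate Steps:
L(Y, o) = 4
R(r, g) = -4 + r (R(r, g) = r - 1*4 = r - 4 = -4 + r)
1/(t(144, 12) + R(269, -39)) = 1/(-229/12 + (-4 + 269)) = 1/(-229*1/12 + 265) = 1/(-229/12 + 265) = 1/(2951/12) = 12/2951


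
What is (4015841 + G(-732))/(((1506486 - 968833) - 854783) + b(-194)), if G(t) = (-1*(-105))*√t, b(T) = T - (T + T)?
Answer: -4015841/316936 - 105*I*√183/158468 ≈ -12.671 - 0.0089634*I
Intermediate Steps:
b(T) = -T (b(T) = T - 2*T = -T)
G(t) = 105*√t
(4015841 + G(-732))/(((1506486 - 968833) - 854783) + b(-194)) = (4015841 + 105*√(-732))/(((1506486 - 968833) - 854783) - 1*(-194)) = (4015841 + 105*(2*I*√183))/((537653 - 854783) + 194) = (4015841 + 210*I*√183)/(-317130 + 194) = (4015841 + 210*I*√183)/(-316936) = (4015841 + 210*I*√183)*(-1/316936) = -4015841/316936 - 105*I*√183/158468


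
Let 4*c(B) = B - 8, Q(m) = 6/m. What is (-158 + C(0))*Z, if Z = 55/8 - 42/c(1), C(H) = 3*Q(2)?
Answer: -36803/8 ≈ -4600.4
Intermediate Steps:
C(H) = 9 (C(H) = 3*(6/2) = 3*(6*(1/2)) = 3*3 = 9)
c(B) = -2 + B/4 (c(B) = (B - 8)/4 = (-8 + B)/4 = -2 + B/4)
Z = 247/8 (Z = 55/8 - 42/(-2 + (1/4)*1) = 55*(1/8) - 42/(-2 + 1/4) = 55/8 - 42/(-7/4) = 55/8 - 42*(-4/7) = 55/8 + 24 = 247/8 ≈ 30.875)
(-158 + C(0))*Z = (-158 + 9)*(247/8) = -149*247/8 = -36803/8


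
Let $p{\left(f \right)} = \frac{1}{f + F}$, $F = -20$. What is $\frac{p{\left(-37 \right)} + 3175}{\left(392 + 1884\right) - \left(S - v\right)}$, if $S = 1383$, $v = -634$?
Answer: $\frac{180974}{14763} \approx 12.259$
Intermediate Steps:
$p{\left(f \right)} = \frac{1}{-20 + f}$ ($p{\left(f \right)} = \frac{1}{f - 20} = \frac{1}{-20 + f}$)
$\frac{p{\left(-37 \right)} + 3175}{\left(392 + 1884\right) - \left(S - v\right)} = \frac{\frac{1}{-20 - 37} + 3175}{\left(392 + 1884\right) - 2017} = \frac{\frac{1}{-57} + 3175}{2276 - 2017} = \frac{- \frac{1}{57} + 3175}{2276 - 2017} = \frac{180974}{57 \cdot 259} = \frac{180974}{57} \cdot \frac{1}{259} = \frac{180974}{14763}$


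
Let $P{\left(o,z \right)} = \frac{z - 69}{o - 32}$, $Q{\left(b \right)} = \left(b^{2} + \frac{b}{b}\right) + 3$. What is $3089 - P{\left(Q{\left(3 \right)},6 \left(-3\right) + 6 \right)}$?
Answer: $\frac{58610}{19} \approx 3084.7$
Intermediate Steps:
$Q{\left(b \right)} = 4 + b^{2}$ ($Q{\left(b \right)} = \left(b^{2} + 1\right) + 3 = \left(1 + b^{2}\right) + 3 = 4 + b^{2}$)
$P{\left(o,z \right)} = \frac{-69 + z}{-32 + o}$
$3089 - P{\left(Q{\left(3 \right)},6 \left(-3\right) + 6 \right)} = 3089 - \frac{-69 + \left(6 \left(-3\right) + 6\right)}{-32 + \left(4 + 3^{2}\right)} = 3089 - \frac{-69 + \left(-18 + 6\right)}{-32 + \left(4 + 9\right)} = 3089 - \frac{-69 - 12}{-32 + 13} = 3089 - \frac{1}{-19} \left(-81\right) = 3089 - \left(- \frac{1}{19}\right) \left(-81\right) = 3089 - \frac{81}{19} = \frac{58610}{19}$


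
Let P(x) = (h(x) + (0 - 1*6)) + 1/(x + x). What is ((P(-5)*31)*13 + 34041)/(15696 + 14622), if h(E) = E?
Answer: 98559/101060 ≈ 0.97525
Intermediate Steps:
P(x) = -6 + x + 1/(2*x) (P(x) = (x + (0 - 1*6)) + 1/(x + x) = (x + (0 - 6)) + 1/(2*x) = (x - 6) + 1/(2*x) = (-6 + x) + 1/(2*x) = -6 + x + 1/(2*x))
((P(-5)*31)*13 + 34041)/(15696 + 14622) = (((-6 - 5 + (½)/(-5))*31)*13 + 34041)/(15696 + 14622) = (((-6 - 5 + (½)*(-⅕))*31)*13 + 34041)/30318 = (((-6 - 5 - ⅒)*31)*13 + 34041)*(1/30318) = (-111/10*31*13 + 34041)*(1/30318) = (-3441/10*13 + 34041)*(1/30318) = (-44733/10 + 34041)*(1/30318) = (295677/10)*(1/30318) = 98559/101060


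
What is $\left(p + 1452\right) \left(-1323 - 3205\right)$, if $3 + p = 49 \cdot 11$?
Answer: $-9001664$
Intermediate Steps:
$p = 536$ ($p = -3 + 49 \cdot 11 = -3 + 539 = 536$)
$\left(p + 1452\right) \left(-1323 - 3205\right) = \left(536 + 1452\right) \left(-1323 - 3205\right) = 1988 \left(-4528\right) = -9001664$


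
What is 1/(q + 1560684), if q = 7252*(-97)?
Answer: 1/857240 ≈ 1.1665e-6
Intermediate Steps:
q = -703444
1/(q + 1560684) = 1/(-703444 + 1560684) = 1/857240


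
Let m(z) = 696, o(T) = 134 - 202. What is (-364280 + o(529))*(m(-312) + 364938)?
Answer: -133218016632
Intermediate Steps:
o(T) = -68
(-364280 + o(529))*(m(-312) + 364938) = (-364280 - 68)*(696 + 364938) = -364348*365634 = -133218016632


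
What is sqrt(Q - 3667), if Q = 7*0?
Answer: I*sqrt(3667) ≈ 60.556*I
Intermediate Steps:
Q = 0
sqrt(Q - 3667) = sqrt(0 - 3667) = sqrt(-3667) = I*sqrt(3667)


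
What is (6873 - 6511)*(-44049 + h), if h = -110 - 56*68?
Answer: -17364054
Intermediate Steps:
h = -3918 (h = -110 - 3808 = -3918)
(6873 - 6511)*(-44049 + h) = (6873 - 6511)*(-44049 - 3918) = 362*(-47967) = -17364054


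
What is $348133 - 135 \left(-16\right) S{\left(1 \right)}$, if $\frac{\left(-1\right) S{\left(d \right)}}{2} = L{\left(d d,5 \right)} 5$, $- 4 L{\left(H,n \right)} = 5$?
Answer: $375133$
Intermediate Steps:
$L{\left(H,n \right)} = - \frac{5}{4}$ ($L{\left(H,n \right)} = \left(- \frac{1}{4}\right) 5 = - \frac{5}{4}$)
$S{\left(d \right)} = \frac{25}{2}$ ($S{\left(d \right)} = - 2 \left(\left(- \frac{5}{4}\right) 5\right) = \left(-2\right) \left(- \frac{25}{4}\right) = \frac{25}{2}$)
$348133 - 135 \left(-16\right) S{\left(1 \right)} = 348133 - 135 \left(-16\right) \frac{25}{2} = 348133 - \left(-2160\right) \frac{25}{2} = 348133 - -27000 = 348133 + 27000 = 375133$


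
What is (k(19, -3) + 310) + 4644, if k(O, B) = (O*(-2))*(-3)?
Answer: 5068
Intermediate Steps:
k(O, B) = 6*O (k(O, B) = -2*O*(-3) = 6*O)
(k(19, -3) + 310) + 4644 = (6*19 + 310) + 4644 = (114 + 310) + 4644 = 424 + 4644 = 5068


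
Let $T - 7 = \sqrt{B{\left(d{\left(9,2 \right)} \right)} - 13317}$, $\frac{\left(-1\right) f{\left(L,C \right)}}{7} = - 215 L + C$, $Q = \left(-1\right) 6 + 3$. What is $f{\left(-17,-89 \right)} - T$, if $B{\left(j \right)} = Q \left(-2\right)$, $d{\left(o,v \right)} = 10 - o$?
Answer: $-24969 - 3 i \sqrt{1479} \approx -24969.0 - 115.37 i$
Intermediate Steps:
$Q = -3$ ($Q = -6 + 3 = -3$)
$B{\left(j \right)} = 6$ ($B{\left(j \right)} = \left(-3\right) \left(-2\right) = 6$)
$f{\left(L,C \right)} = - 7 C + 1505 L$ ($f{\left(L,C \right)} = - 7 \left(- 215 L + C\right) = - 7 \left(C - 215 L\right) = - 7 C + 1505 L$)
$T = 7 + 3 i \sqrt{1479}$ ($T = 7 + \sqrt{6 - 13317} = 7 + \sqrt{-13311} = 7 + 3 i \sqrt{1479} \approx 7.0 + 115.37 i$)
$f{\left(-17,-89 \right)} - T = \left(\left(-7\right) \left(-89\right) + 1505 \left(-17\right)\right) - \left(7 + 3 i \sqrt{1479}\right) = \left(623 - 25585\right) - \left(7 + 3 i \sqrt{1479}\right) = -24962 - \left(7 + 3 i \sqrt{1479}\right) = -24969 - 3 i \sqrt{1479}$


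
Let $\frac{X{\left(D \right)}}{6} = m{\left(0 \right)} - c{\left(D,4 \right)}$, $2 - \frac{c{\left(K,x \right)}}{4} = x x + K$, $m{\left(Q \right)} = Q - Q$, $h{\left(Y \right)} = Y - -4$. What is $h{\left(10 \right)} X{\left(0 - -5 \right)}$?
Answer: $6384$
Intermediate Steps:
$h{\left(Y \right)} = 4 + Y$ ($h{\left(Y \right)} = Y + 4 = 4 + Y$)
$m{\left(Q \right)} = 0$
$c{\left(K,x \right)} = 8 - 4 K - 4 x^{2}$ ($c{\left(K,x \right)} = 8 - 4 \left(x x + K\right) = 8 - 4 \left(x^{2} + K\right) = 8 - 4 \left(K + x^{2}\right) = 8 - \left(4 K + 4 x^{2}\right) = 8 - 4 K - 4 x^{2}$)
$X{\left(D \right)} = 336 + 24 D$ ($X{\left(D \right)} = 6 \left(0 - \left(8 - 4 D - 4 \cdot 4^{2}\right)\right) = 6 \left(0 - \left(8 - 4 D - 64\right)\right) = 6 \left(0 - \left(-56 - 4 D\right)\right) = 6 \left(0 + \left(56 + 4 D\right)\right) = 6 \left(56 + 4 D\right) = 336 + 24 D$)
$h{\left(10 \right)} X{\left(0 - -5 \right)} = \left(4 + 10\right) \left(336 + 24 \left(0 - -5\right)\right) = 14 \left(336 + 24 \left(0 + 5\right)\right) = 14 \left(336 + 24 \cdot 5\right) = 14 \left(336 + 120\right) = 14 \cdot 456 = 6384$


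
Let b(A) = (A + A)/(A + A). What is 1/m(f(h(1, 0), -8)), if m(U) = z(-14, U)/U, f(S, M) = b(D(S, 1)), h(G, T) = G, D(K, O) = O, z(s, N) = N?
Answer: 1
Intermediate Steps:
b(A) = 1 (b(A) = (2*A)/((2*A)) = (2*A)*(1/(2*A)) = 1)
f(S, M) = 1
m(U) = 1 (m(U) = U/U = 1)
1/m(f(h(1, 0), -8)) = 1/1 = 1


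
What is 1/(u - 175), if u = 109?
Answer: -1/66 ≈ -0.015152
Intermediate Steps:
1/(u - 175) = 1/(109 - 175) = 1/(-66) = -1/66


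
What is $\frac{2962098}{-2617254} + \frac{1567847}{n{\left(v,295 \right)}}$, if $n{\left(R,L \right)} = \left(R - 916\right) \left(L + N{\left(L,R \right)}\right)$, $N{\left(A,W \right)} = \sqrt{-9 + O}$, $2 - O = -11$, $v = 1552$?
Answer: $\frac{196885400929}{27465463476} \approx 7.1685$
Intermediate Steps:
$O = 13$ ($O = 2 - -11 = 2 + 11 = 13$)
$N{\left(A,W \right)} = 2$ ($N{\left(A,W \right)} = \sqrt{-9 + 13} = \sqrt{4} = 2$)
$n{\left(R,L \right)} = \left(-916 + R\right) \left(2 + L\right)$ ($n{\left(R,L \right)} = \left(R - 916\right) \left(L + 2\right) = \left(-916 + R\right) \left(2 + L\right)$)
$\frac{2962098}{-2617254} + \frac{1567847}{n{\left(v,295 \right)}} = \frac{2962098}{-2617254} + \frac{1567847}{-1832 - 270220 + 2 \cdot 1552 + 295 \cdot 1552} = 2962098 \left(- \frac{1}{2617254}\right) + \frac{1567847}{-1832 - 270220 + 3104 + 457840} = - \frac{164561}{145403} + \frac{1567847}{188892} = \frac{196885400929}{27465463476}$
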